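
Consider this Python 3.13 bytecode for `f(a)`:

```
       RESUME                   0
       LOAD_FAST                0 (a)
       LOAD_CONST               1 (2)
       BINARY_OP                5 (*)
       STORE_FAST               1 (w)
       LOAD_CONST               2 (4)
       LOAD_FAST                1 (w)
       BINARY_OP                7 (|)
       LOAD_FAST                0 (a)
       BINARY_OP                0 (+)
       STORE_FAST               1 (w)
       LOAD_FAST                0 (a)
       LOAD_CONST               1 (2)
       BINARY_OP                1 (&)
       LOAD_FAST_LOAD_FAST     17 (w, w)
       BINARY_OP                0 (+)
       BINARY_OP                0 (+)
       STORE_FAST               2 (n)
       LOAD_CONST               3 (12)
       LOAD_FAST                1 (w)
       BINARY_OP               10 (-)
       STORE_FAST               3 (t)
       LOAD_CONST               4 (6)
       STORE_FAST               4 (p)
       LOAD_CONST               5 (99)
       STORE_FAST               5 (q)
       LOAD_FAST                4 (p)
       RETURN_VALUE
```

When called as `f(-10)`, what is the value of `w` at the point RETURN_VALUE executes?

-30

LOAD_FAST a → push -10. Stack: [-10]
LOAD_CONST → push 2. Stack: [-10, 2]
BINARY_OP * → -10 * 2 = -20. Stack: [-20]
STORE_FAST w → w=-20. Stack: []
LOAD_CONST → push 4. Stack: [4]
LOAD_FAST w → push -20. Stack: [4, -20]
BINARY_OP | → 4 | -20 = -20. Stack: [-20]
LOAD_FAST a → push -10. Stack: [-20, -10]
BINARY_OP + → -20 + -10 = -30. Stack: [-30]
STORE_FAST w → w=-30. Stack: []
LOAD_FAST a → push -10. Stack: [-10]
LOAD_CONST → push 2. Stack: [-10, 2]
BINARY_OP & → -10 & 2 = 2. Stack: [2]
LOAD_FAST_LOAD_FAST w,w → push -30,-30. Stack: [2, -30, -30]
BINARY_OP + → -30 + -30 = -60. Stack: [2, -60]
BINARY_OP + → 2 + -60 = -58. Stack: [-58]
STORE_FAST n → n=-58. Stack: []
LOAD_CONST → push 12. Stack: [12]
LOAD_FAST w → push -30. Stack: [12, -30]
BINARY_OP - → 12 - -30 = 42. Stack: [42]
STORE_FAST t → t=42. Stack: []
LOAD_CONST → push 6. Stack: [6]
STORE_FAST p → p=6. Stack: []
LOAD_CONST → push 99. Stack: [99]
STORE_FAST q → q=99. Stack: []
LOAD_FAST p → push 6. Stack: [6]
RETURN_VALUE → return 6.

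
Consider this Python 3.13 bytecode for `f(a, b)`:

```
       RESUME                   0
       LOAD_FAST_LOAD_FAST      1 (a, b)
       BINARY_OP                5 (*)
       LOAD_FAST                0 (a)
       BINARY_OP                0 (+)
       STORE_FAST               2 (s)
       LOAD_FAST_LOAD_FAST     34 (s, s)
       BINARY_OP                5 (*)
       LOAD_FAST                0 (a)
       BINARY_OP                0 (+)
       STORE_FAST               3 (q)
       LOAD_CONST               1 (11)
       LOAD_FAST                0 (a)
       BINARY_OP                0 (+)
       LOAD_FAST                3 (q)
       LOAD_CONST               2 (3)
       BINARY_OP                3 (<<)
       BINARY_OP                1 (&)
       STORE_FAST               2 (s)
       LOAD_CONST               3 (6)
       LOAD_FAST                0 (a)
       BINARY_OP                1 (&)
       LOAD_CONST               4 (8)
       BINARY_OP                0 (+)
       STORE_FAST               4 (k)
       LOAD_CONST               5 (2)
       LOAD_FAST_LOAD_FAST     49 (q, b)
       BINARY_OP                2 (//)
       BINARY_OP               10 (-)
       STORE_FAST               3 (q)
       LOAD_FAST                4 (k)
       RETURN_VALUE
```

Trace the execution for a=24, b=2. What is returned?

LOAD_FAST_LOAD_FAST a,b → push 24,2. Stack: [24, 2]
BINARY_OP * → 24 * 2 = 48. Stack: [48]
LOAD_FAST a → push 24. Stack: [48, 24]
BINARY_OP + → 48 + 24 = 72. Stack: [72]
STORE_FAST s → s=72. Stack: []
LOAD_FAST_LOAD_FAST s,s → push 72,72. Stack: [72, 72]
BINARY_OP * → 72 * 72 = 5184. Stack: [5184]
LOAD_FAST a → push 24. Stack: [5184, 24]
BINARY_OP + → 5184 + 24 = 5208. Stack: [5208]
STORE_FAST q → q=5208. Stack: []
LOAD_CONST → push 11. Stack: [11]
LOAD_FAST a → push 24. Stack: [11, 24]
BINARY_OP + → 11 + 24 = 35. Stack: [35]
LOAD_FAST q → push 5208. Stack: [35, 5208]
LOAD_CONST → push 3. Stack: [35, 5208, 3]
BINARY_OP << → 5208 << 3 = 41664. Stack: [35, 41664]
BINARY_OP & → 35 & 41664 = 0. Stack: [0]
STORE_FAST s → s=0. Stack: []
LOAD_CONST → push 6. Stack: [6]
LOAD_FAST a → push 24. Stack: [6, 24]
BINARY_OP & → 6 & 24 = 0. Stack: [0]
LOAD_CONST → push 8. Stack: [0, 8]
BINARY_OP + → 0 + 8 = 8. Stack: [8]
STORE_FAST k → k=8. Stack: []
LOAD_CONST → push 2. Stack: [2]
LOAD_FAST_LOAD_FAST q,b → push 5208,2. Stack: [2, 5208, 2]
BINARY_OP // → 5208 // 2 = 2604. Stack: [2, 2604]
BINARY_OP - → 2 - 2604 = -2602. Stack: [-2602]
STORE_FAST q → q=-2602. Stack: []
LOAD_FAST k → push 8. Stack: [8]
RETURN_VALUE → return 8.

8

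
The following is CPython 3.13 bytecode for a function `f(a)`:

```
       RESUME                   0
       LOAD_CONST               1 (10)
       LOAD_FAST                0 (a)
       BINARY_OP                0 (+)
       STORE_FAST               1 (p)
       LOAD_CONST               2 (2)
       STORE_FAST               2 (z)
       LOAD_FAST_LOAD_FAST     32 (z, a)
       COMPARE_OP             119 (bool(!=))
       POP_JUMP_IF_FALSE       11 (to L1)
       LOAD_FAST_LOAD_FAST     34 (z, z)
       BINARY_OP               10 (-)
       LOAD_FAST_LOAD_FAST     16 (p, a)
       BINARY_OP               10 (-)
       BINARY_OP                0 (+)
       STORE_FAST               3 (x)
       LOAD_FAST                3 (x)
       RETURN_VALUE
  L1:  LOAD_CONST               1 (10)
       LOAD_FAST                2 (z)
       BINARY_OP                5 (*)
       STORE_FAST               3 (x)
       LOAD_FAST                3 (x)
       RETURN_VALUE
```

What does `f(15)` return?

10

LOAD_CONST → push 10. Stack: [10]
LOAD_FAST a → push 15. Stack: [10, 15]
BINARY_OP + → 10 + 15 = 25. Stack: [25]
STORE_FAST p → p=25. Stack: []
LOAD_CONST → push 2. Stack: [2]
STORE_FAST z → z=2. Stack: []
LOAD_FAST_LOAD_FAST z,a → push 2,15. Stack: [2, 15]
COMPARE_OP bool(!=) → 2 vs 15 = True. Stack: [True]
POP_JUMP_IF_FALSE → pop True; no jump. Stack: []
LOAD_FAST_LOAD_FAST z,z → push 2,2. Stack: [2, 2]
BINARY_OP - → 2 - 2 = 0. Stack: [0]
LOAD_FAST_LOAD_FAST p,a → push 25,15. Stack: [0, 25, 15]
BINARY_OP - → 25 - 15 = 10. Stack: [0, 10]
BINARY_OP + → 0 + 10 = 10. Stack: [10]
STORE_FAST x → x=10. Stack: []
LOAD_FAST x → push 10. Stack: [10]
RETURN_VALUE → return 10.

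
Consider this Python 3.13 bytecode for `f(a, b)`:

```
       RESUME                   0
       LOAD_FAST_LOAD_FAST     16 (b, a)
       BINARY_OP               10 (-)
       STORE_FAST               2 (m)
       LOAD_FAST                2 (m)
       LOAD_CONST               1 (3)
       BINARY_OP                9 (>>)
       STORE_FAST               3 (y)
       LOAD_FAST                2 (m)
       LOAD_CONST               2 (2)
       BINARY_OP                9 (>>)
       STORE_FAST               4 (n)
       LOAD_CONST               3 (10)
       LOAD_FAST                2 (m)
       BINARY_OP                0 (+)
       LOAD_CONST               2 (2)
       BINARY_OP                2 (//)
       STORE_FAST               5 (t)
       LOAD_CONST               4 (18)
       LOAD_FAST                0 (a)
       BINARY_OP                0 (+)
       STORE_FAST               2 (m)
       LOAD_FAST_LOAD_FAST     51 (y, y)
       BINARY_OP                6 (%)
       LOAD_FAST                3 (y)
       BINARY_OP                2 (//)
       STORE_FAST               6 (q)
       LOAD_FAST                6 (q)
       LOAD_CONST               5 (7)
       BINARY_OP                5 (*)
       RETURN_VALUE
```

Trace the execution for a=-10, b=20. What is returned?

LOAD_FAST_LOAD_FAST b,a → push 20,-10. Stack: [20, -10]
BINARY_OP - → 20 - -10 = 30. Stack: [30]
STORE_FAST m → m=30. Stack: []
LOAD_FAST m → push 30. Stack: [30]
LOAD_CONST → push 3. Stack: [30, 3]
BINARY_OP >> → 30 >> 3 = 3. Stack: [3]
STORE_FAST y → y=3. Stack: []
LOAD_FAST m → push 30. Stack: [30]
LOAD_CONST → push 2. Stack: [30, 2]
BINARY_OP >> → 30 >> 2 = 7. Stack: [7]
STORE_FAST n → n=7. Stack: []
LOAD_CONST → push 10. Stack: [10]
LOAD_FAST m → push 30. Stack: [10, 30]
BINARY_OP + → 10 + 30 = 40. Stack: [40]
LOAD_CONST → push 2. Stack: [40, 2]
BINARY_OP // → 40 // 2 = 20. Stack: [20]
STORE_FAST t → t=20. Stack: []
LOAD_CONST → push 18. Stack: [18]
LOAD_FAST a → push -10. Stack: [18, -10]
BINARY_OP + → 18 + -10 = 8. Stack: [8]
STORE_FAST m → m=8. Stack: []
LOAD_FAST_LOAD_FAST y,y → push 3,3. Stack: [3, 3]
BINARY_OP % → 3 % 3 = 0. Stack: [0]
LOAD_FAST y → push 3. Stack: [0, 3]
BINARY_OP // → 0 // 3 = 0. Stack: [0]
STORE_FAST q → q=0. Stack: []
LOAD_FAST q → push 0. Stack: [0]
LOAD_CONST → push 7. Stack: [0, 7]
BINARY_OP * → 0 * 7 = 0. Stack: [0]
RETURN_VALUE → return 0.

0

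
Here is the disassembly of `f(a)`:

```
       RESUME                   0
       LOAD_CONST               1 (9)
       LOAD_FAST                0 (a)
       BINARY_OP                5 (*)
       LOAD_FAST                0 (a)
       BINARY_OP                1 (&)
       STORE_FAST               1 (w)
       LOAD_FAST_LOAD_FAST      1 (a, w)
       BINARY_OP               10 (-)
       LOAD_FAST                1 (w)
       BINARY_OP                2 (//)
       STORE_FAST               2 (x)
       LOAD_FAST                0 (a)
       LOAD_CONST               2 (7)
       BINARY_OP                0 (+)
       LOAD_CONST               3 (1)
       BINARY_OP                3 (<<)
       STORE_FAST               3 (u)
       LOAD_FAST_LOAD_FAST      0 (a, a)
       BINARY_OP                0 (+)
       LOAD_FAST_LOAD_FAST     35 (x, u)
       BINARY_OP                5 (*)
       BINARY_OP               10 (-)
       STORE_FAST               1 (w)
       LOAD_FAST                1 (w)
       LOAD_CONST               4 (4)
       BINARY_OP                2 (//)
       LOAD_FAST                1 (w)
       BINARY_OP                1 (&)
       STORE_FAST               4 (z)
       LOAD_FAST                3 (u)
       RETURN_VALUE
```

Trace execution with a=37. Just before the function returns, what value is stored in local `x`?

6

LOAD_CONST → push 9. Stack: [9]
LOAD_FAST a → push 37. Stack: [9, 37]
BINARY_OP * → 9 * 37 = 333. Stack: [333]
LOAD_FAST a → push 37. Stack: [333, 37]
BINARY_OP & → 333 & 37 = 5. Stack: [5]
STORE_FAST w → w=5. Stack: []
LOAD_FAST_LOAD_FAST a,w → push 37,5. Stack: [37, 5]
BINARY_OP - → 37 - 5 = 32. Stack: [32]
LOAD_FAST w → push 5. Stack: [32, 5]
BINARY_OP // → 32 // 5 = 6. Stack: [6]
STORE_FAST x → x=6. Stack: []
LOAD_FAST a → push 37. Stack: [37]
LOAD_CONST → push 7. Stack: [37, 7]
BINARY_OP + → 37 + 7 = 44. Stack: [44]
LOAD_CONST → push 1. Stack: [44, 1]
BINARY_OP << → 44 << 1 = 88. Stack: [88]
STORE_FAST u → u=88. Stack: []
LOAD_FAST_LOAD_FAST a,a → push 37,37. Stack: [37, 37]
BINARY_OP + → 37 + 37 = 74. Stack: [74]
LOAD_FAST_LOAD_FAST x,u → push 6,88. Stack: [74, 6, 88]
BINARY_OP * → 6 * 88 = 528. Stack: [74, 528]
BINARY_OP - → 74 - 528 = -454. Stack: [-454]
STORE_FAST w → w=-454. Stack: []
LOAD_FAST w → push -454. Stack: [-454]
LOAD_CONST → push 4. Stack: [-454, 4]
BINARY_OP // → -454 // 4 = -114. Stack: [-114]
LOAD_FAST w → push -454. Stack: [-114, -454]
BINARY_OP & → -114 & -454 = -502. Stack: [-502]
STORE_FAST z → z=-502. Stack: []
LOAD_FAST u → push 88. Stack: [88]
RETURN_VALUE → return 88.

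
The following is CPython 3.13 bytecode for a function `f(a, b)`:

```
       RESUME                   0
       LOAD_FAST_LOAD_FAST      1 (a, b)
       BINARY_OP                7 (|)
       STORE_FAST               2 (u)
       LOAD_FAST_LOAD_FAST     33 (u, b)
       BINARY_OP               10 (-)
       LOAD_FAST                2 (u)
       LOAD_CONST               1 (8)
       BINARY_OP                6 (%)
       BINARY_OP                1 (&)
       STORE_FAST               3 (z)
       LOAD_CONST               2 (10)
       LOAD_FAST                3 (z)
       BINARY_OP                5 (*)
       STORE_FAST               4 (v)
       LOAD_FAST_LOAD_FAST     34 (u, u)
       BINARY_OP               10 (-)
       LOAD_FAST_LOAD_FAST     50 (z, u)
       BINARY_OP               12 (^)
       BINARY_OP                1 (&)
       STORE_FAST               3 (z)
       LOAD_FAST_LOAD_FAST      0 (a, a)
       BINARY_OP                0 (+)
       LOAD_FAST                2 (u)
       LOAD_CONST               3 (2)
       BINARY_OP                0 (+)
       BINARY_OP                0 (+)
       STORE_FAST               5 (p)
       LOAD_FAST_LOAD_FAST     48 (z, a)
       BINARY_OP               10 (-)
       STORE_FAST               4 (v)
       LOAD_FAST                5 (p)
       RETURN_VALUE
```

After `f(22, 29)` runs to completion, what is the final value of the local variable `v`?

LOAD_FAST_LOAD_FAST a,b → push 22,29. Stack: [22, 29]
BINARY_OP | → 22 | 29 = 31. Stack: [31]
STORE_FAST u → u=31. Stack: []
LOAD_FAST_LOAD_FAST u,b → push 31,29. Stack: [31, 29]
BINARY_OP - → 31 - 29 = 2. Stack: [2]
LOAD_FAST u → push 31. Stack: [2, 31]
LOAD_CONST → push 8. Stack: [2, 31, 8]
BINARY_OP % → 31 % 8 = 7. Stack: [2, 7]
BINARY_OP & → 2 & 7 = 2. Stack: [2]
STORE_FAST z → z=2. Stack: []
LOAD_CONST → push 10. Stack: [10]
LOAD_FAST z → push 2. Stack: [10, 2]
BINARY_OP * → 10 * 2 = 20. Stack: [20]
STORE_FAST v → v=20. Stack: []
LOAD_FAST_LOAD_FAST u,u → push 31,31. Stack: [31, 31]
BINARY_OP - → 31 - 31 = 0. Stack: [0]
LOAD_FAST_LOAD_FAST z,u → push 2,31. Stack: [0, 2, 31]
BINARY_OP ^ → 2 ^ 31 = 29. Stack: [0, 29]
BINARY_OP & → 0 & 29 = 0. Stack: [0]
STORE_FAST z → z=0. Stack: []
LOAD_FAST_LOAD_FAST a,a → push 22,22. Stack: [22, 22]
BINARY_OP + → 22 + 22 = 44. Stack: [44]
LOAD_FAST u → push 31. Stack: [44, 31]
LOAD_CONST → push 2. Stack: [44, 31, 2]
BINARY_OP + → 31 + 2 = 33. Stack: [44, 33]
BINARY_OP + → 44 + 33 = 77. Stack: [77]
STORE_FAST p → p=77. Stack: []
LOAD_FAST_LOAD_FAST z,a → push 0,22. Stack: [0, 22]
BINARY_OP - → 0 - 22 = -22. Stack: [-22]
STORE_FAST v → v=-22. Stack: []
LOAD_FAST p → push 77. Stack: [77]
RETURN_VALUE → return 77.

-22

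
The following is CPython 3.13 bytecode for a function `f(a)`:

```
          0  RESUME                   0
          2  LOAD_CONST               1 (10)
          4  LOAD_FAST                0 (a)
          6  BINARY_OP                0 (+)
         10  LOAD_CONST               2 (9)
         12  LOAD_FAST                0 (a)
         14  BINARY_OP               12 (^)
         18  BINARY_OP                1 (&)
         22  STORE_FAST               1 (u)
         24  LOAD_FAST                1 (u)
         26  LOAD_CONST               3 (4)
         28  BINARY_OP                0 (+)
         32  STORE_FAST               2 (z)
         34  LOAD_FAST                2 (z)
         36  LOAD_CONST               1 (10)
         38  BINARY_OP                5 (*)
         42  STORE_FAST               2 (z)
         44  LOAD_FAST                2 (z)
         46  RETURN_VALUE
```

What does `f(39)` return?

LOAD_CONST → push 10. Stack: [10]
LOAD_FAST a → push 39. Stack: [10, 39]
BINARY_OP + → 10 + 39 = 49. Stack: [49]
LOAD_CONST → push 9. Stack: [49, 9]
LOAD_FAST a → push 39. Stack: [49, 9, 39]
BINARY_OP ^ → 9 ^ 39 = 46. Stack: [49, 46]
BINARY_OP & → 49 & 46 = 32. Stack: [32]
STORE_FAST u → u=32. Stack: []
LOAD_FAST u → push 32. Stack: [32]
LOAD_CONST → push 4. Stack: [32, 4]
BINARY_OP + → 32 + 4 = 36. Stack: [36]
STORE_FAST z → z=36. Stack: []
LOAD_FAST z → push 36. Stack: [36]
LOAD_CONST → push 10. Stack: [36, 10]
BINARY_OP * → 36 * 10 = 360. Stack: [360]
STORE_FAST z → z=360. Stack: []
LOAD_FAST z → push 360. Stack: [360]
RETURN_VALUE → return 360.

360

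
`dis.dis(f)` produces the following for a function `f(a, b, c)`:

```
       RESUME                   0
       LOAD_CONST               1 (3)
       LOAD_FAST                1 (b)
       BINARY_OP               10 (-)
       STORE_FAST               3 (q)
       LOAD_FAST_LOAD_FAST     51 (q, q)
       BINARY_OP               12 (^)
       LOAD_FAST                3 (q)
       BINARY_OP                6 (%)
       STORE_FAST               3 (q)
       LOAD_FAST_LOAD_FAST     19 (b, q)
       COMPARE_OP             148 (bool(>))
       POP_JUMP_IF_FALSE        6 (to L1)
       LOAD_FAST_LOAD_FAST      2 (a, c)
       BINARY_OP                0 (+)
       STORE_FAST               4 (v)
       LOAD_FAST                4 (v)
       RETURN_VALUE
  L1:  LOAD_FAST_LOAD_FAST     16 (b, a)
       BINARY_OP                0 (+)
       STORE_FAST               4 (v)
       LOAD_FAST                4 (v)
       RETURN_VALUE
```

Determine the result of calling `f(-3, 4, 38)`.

35

LOAD_CONST → push 3. Stack: [3]
LOAD_FAST b → push 4. Stack: [3, 4]
BINARY_OP - → 3 - 4 = -1. Stack: [-1]
STORE_FAST q → q=-1. Stack: []
LOAD_FAST_LOAD_FAST q,q → push -1,-1. Stack: [-1, -1]
BINARY_OP ^ → -1 ^ -1 = 0. Stack: [0]
LOAD_FAST q → push -1. Stack: [0, -1]
BINARY_OP % → 0 % -1 = 0. Stack: [0]
STORE_FAST q → q=0. Stack: []
LOAD_FAST_LOAD_FAST b,q → push 4,0. Stack: [4, 0]
COMPARE_OP bool(>) → 4 vs 0 = True. Stack: [True]
POP_JUMP_IF_FALSE → pop True; no jump. Stack: []
LOAD_FAST_LOAD_FAST a,c → push -3,38. Stack: [-3, 38]
BINARY_OP + → -3 + 38 = 35. Stack: [35]
STORE_FAST v → v=35. Stack: []
LOAD_FAST v → push 35. Stack: [35]
RETURN_VALUE → return 35.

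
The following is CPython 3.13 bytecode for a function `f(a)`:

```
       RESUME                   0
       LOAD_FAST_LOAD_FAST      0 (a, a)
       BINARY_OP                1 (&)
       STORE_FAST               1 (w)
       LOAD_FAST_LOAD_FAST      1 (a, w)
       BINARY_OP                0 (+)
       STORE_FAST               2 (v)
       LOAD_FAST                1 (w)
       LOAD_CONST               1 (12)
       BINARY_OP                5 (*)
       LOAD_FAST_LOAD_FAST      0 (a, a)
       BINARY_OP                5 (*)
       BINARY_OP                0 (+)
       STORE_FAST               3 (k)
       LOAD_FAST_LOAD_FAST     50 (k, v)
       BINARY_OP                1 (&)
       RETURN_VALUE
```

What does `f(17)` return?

32

LOAD_FAST_LOAD_FAST a,a → push 17,17. Stack: [17, 17]
BINARY_OP & → 17 & 17 = 17. Stack: [17]
STORE_FAST w → w=17. Stack: []
LOAD_FAST_LOAD_FAST a,w → push 17,17. Stack: [17, 17]
BINARY_OP + → 17 + 17 = 34. Stack: [34]
STORE_FAST v → v=34. Stack: []
LOAD_FAST w → push 17. Stack: [17]
LOAD_CONST → push 12. Stack: [17, 12]
BINARY_OP * → 17 * 12 = 204. Stack: [204]
LOAD_FAST_LOAD_FAST a,a → push 17,17. Stack: [204, 17, 17]
BINARY_OP * → 17 * 17 = 289. Stack: [204, 289]
BINARY_OP + → 204 + 289 = 493. Stack: [493]
STORE_FAST k → k=493. Stack: []
LOAD_FAST_LOAD_FAST k,v → push 493,34. Stack: [493, 34]
BINARY_OP & → 493 & 34 = 32. Stack: [32]
RETURN_VALUE → return 32.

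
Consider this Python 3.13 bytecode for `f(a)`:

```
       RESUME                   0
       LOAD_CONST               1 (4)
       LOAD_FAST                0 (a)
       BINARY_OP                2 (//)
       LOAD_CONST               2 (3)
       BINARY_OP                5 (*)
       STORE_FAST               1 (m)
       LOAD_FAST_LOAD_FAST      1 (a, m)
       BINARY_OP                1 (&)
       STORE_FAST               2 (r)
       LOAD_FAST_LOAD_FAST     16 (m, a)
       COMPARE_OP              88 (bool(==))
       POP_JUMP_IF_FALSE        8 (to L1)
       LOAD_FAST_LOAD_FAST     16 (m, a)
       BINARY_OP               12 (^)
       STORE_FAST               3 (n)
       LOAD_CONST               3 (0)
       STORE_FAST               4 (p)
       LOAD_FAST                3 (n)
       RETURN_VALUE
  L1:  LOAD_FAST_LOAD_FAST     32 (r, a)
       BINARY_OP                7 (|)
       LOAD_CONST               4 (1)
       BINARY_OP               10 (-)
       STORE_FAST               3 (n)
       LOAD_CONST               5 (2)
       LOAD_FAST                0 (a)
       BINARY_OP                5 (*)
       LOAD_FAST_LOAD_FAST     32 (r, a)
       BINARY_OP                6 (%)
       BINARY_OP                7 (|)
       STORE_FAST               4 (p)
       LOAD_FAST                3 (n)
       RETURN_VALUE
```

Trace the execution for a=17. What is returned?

16

LOAD_CONST → push 4. Stack: [4]
LOAD_FAST a → push 17. Stack: [4, 17]
BINARY_OP // → 4 // 17 = 0. Stack: [0]
LOAD_CONST → push 3. Stack: [0, 3]
BINARY_OP * → 0 * 3 = 0. Stack: [0]
STORE_FAST m → m=0. Stack: []
LOAD_FAST_LOAD_FAST a,m → push 17,0. Stack: [17, 0]
BINARY_OP & → 17 & 0 = 0. Stack: [0]
STORE_FAST r → r=0. Stack: []
LOAD_FAST_LOAD_FAST m,a → push 0,17. Stack: [0, 17]
COMPARE_OP bool(==) → 0 vs 17 = False. Stack: [False]
POP_JUMP_IF_FALSE → pop False; jump. Stack: []
LOAD_FAST_LOAD_FAST r,a → push 0,17. Stack: [0, 17]
BINARY_OP | → 0 | 17 = 17. Stack: [17]
LOAD_CONST → push 1. Stack: [17, 1]
BINARY_OP - → 17 - 1 = 16. Stack: [16]
STORE_FAST n → n=16. Stack: []
LOAD_CONST → push 2. Stack: [2]
LOAD_FAST a → push 17. Stack: [2, 17]
BINARY_OP * → 2 * 17 = 34. Stack: [34]
LOAD_FAST_LOAD_FAST r,a → push 0,17. Stack: [34, 0, 17]
BINARY_OP % → 0 % 17 = 0. Stack: [34, 0]
BINARY_OP | → 34 | 0 = 34. Stack: [34]
STORE_FAST p → p=34. Stack: []
LOAD_FAST n → push 16. Stack: [16]
RETURN_VALUE → return 16.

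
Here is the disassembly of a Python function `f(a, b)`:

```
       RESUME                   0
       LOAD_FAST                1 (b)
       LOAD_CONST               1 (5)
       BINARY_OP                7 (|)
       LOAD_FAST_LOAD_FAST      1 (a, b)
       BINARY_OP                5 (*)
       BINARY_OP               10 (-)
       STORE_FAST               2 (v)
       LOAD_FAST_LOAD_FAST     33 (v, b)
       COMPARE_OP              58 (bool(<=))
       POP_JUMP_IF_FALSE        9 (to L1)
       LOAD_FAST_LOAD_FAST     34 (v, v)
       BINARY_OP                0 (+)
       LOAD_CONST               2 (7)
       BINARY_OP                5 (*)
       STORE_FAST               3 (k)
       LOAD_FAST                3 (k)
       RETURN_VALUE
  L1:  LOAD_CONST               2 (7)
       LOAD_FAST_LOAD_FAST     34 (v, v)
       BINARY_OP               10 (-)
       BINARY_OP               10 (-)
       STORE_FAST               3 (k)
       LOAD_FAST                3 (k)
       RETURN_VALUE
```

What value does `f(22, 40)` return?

-11690

LOAD_FAST b → push 40. Stack: [40]
LOAD_CONST → push 5. Stack: [40, 5]
BINARY_OP | → 40 | 5 = 45. Stack: [45]
LOAD_FAST_LOAD_FAST a,b → push 22,40. Stack: [45, 22, 40]
BINARY_OP * → 22 * 40 = 880. Stack: [45, 880]
BINARY_OP - → 45 - 880 = -835. Stack: [-835]
STORE_FAST v → v=-835. Stack: []
LOAD_FAST_LOAD_FAST v,b → push -835,40. Stack: [-835, 40]
COMPARE_OP bool(<=) → -835 vs 40 = True. Stack: [True]
POP_JUMP_IF_FALSE → pop True; no jump. Stack: []
LOAD_FAST_LOAD_FAST v,v → push -835,-835. Stack: [-835, -835]
BINARY_OP + → -835 + -835 = -1670. Stack: [-1670]
LOAD_CONST → push 7. Stack: [-1670, 7]
BINARY_OP * → -1670 * 7 = -11690. Stack: [-11690]
STORE_FAST k → k=-11690. Stack: []
LOAD_FAST k → push -11690. Stack: [-11690]
RETURN_VALUE → return -11690.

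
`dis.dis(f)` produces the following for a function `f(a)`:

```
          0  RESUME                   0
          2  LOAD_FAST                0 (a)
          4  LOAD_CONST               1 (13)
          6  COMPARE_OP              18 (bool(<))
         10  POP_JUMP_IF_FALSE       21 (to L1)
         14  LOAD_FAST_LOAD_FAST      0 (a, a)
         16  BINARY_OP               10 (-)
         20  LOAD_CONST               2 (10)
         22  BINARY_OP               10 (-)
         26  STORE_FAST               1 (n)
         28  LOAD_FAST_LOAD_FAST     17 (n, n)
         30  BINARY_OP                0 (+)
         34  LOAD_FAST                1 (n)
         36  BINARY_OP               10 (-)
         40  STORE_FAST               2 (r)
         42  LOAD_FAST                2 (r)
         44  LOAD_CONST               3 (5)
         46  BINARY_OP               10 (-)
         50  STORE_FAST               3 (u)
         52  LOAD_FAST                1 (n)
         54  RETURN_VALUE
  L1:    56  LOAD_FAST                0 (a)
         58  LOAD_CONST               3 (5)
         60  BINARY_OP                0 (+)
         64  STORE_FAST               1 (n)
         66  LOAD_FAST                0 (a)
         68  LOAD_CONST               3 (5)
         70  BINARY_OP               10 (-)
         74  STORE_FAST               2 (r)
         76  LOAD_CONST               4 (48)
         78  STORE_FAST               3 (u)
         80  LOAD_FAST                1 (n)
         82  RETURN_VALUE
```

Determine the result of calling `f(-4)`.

LOAD_FAST a → push -4. Stack: [-4]
LOAD_CONST → push 13. Stack: [-4, 13]
COMPARE_OP bool(<) → -4 vs 13 = True. Stack: [True]
POP_JUMP_IF_FALSE → pop True; no jump. Stack: []
LOAD_FAST_LOAD_FAST a,a → push -4,-4. Stack: [-4, -4]
BINARY_OP - → -4 - -4 = 0. Stack: [0]
LOAD_CONST → push 10. Stack: [0, 10]
BINARY_OP - → 0 - 10 = -10. Stack: [-10]
STORE_FAST n → n=-10. Stack: []
LOAD_FAST_LOAD_FAST n,n → push -10,-10. Stack: [-10, -10]
BINARY_OP + → -10 + -10 = -20. Stack: [-20]
LOAD_FAST n → push -10. Stack: [-20, -10]
BINARY_OP - → -20 - -10 = -10. Stack: [-10]
STORE_FAST r → r=-10. Stack: []
LOAD_FAST r → push -10. Stack: [-10]
LOAD_CONST → push 5. Stack: [-10, 5]
BINARY_OP - → -10 - 5 = -15. Stack: [-15]
STORE_FAST u → u=-15. Stack: []
LOAD_FAST n → push -10. Stack: [-10]
RETURN_VALUE → return -10.

-10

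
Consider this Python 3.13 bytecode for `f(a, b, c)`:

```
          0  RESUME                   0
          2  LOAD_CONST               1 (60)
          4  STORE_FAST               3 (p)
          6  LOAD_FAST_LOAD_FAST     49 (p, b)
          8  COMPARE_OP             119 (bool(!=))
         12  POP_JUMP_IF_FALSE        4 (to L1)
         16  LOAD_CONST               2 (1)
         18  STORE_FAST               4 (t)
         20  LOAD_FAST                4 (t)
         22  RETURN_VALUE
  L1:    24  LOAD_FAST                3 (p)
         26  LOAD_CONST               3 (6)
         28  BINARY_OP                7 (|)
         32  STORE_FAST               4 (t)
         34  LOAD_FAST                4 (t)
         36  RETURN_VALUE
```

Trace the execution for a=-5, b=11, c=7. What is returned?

1

LOAD_CONST → push 60. Stack: [60]
STORE_FAST p → p=60. Stack: []
LOAD_FAST_LOAD_FAST p,b → push 60,11. Stack: [60, 11]
COMPARE_OP bool(!=) → 60 vs 11 = True. Stack: [True]
POP_JUMP_IF_FALSE → pop True; no jump. Stack: []
LOAD_CONST → push 1. Stack: [1]
STORE_FAST t → t=1. Stack: []
LOAD_FAST t → push 1. Stack: [1]
RETURN_VALUE → return 1.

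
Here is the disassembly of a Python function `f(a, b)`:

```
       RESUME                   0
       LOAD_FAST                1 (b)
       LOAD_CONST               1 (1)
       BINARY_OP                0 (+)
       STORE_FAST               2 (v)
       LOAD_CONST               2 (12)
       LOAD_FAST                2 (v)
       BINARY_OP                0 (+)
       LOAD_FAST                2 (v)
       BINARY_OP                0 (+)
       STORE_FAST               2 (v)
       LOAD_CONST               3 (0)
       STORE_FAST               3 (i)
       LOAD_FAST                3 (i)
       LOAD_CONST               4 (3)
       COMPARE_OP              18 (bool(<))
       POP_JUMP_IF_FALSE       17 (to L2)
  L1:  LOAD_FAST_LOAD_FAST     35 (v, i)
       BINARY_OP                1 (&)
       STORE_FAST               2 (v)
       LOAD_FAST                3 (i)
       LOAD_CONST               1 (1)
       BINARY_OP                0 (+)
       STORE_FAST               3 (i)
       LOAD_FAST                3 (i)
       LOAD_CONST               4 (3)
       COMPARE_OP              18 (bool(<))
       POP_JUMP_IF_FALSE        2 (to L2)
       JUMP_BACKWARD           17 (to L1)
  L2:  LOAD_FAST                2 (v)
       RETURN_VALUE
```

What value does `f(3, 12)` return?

0

LOAD_FAST b → push 12. Stack: [12]
LOAD_CONST → push 1. Stack: [12, 1]
BINARY_OP + → 12 + 1 = 13. Stack: [13]
STORE_FAST v → v=13. Stack: []
LOAD_CONST → push 12. Stack: [12]
LOAD_FAST v → push 13. Stack: [12, 13]
BINARY_OP + → 12 + 13 = 25. Stack: [25]
LOAD_FAST v → push 13. Stack: [25, 13]
BINARY_OP + → 25 + 13 = 38. Stack: [38]
STORE_FAST v → v=38. Stack: []
LOAD_CONST → push 0. Stack: [0]
STORE_FAST i → i=0. Stack: []
LOAD_FAST i → push 0. Stack: [0]
LOAD_CONST → push 3. Stack: [0, 3]
COMPARE_OP bool(<) → 0 vs 3 = True. Stack: [True]
POP_JUMP_IF_FALSE → pop True; no jump. Stack: []
LOAD_FAST_LOAD_FAST v,i → push 38,0. Stack: [38, 0]
BINARY_OP & → 38 & 0 = 0. Stack: [0]
STORE_FAST v → v=0. Stack: []
LOAD_FAST i → push 0. Stack: [0]
LOAD_CONST → push 1. Stack: [0, 1]
BINARY_OP + → 0 + 1 = 1. Stack: [1]
STORE_FAST i → i=1. Stack: []
LOAD_FAST i → push 1. Stack: [1]
LOAD_CONST → push 3. Stack: [1, 3]
COMPARE_OP bool(<) → 1 vs 3 = True. Stack: [True]
POP_JUMP_IF_FALSE → pop True; no jump. Stack: []
LOAD_FAST_LOAD_FAST v,i → push 0,1. Stack: [0, 1]
BINARY_OP & → 0 & 1 = 0. Stack: [0]
STORE_FAST v → v=0. Stack: []
LOAD_FAST i → push 1. Stack: [1]
LOAD_CONST → push 1. Stack: [1, 1]
BINARY_OP + → 1 + 1 = 2. Stack: [2]
STORE_FAST i → i=2. Stack: []
LOAD_FAST i → push 2. Stack: [2]
LOAD_CONST → push 3. Stack: [2, 3]
COMPARE_OP bool(<) → 2 vs 3 = True. Stack: [True]
POP_JUMP_IF_FALSE → pop True; no jump. Stack: []
LOAD_FAST_LOAD_FAST v,i → push 0,2. Stack: [0, 2]
BINARY_OP & → 0 & 2 = 0. Stack: [0]
STORE_FAST v → v=0. Stack: []
LOAD_FAST i → push 2. Stack: [2]
LOAD_CONST → push 1. Stack: [2, 1]
BINARY_OP + → 2 + 1 = 3. Stack: [3]
STORE_FAST i → i=3. Stack: []
LOAD_FAST i → push 3. Stack: [3]
LOAD_CONST → push 3. Stack: [3, 3]
COMPARE_OP bool(<) → 3 vs 3 = False. Stack: [False]
POP_JUMP_IF_FALSE → pop False; jump. Stack: []
LOAD_FAST v → push 0. Stack: [0]
RETURN_VALUE → return 0.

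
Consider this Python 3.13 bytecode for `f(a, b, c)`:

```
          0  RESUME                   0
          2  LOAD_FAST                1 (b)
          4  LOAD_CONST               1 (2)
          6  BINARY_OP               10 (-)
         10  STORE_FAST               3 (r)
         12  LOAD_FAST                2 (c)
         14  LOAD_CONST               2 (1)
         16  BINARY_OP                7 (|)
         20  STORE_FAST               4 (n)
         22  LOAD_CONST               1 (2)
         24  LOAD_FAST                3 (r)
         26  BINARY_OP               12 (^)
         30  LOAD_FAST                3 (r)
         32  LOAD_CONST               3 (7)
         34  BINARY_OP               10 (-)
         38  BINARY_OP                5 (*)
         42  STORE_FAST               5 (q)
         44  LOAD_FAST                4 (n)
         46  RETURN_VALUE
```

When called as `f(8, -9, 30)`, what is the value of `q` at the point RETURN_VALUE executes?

162

LOAD_FAST b → push -9. Stack: [-9]
LOAD_CONST → push 2. Stack: [-9, 2]
BINARY_OP - → -9 - 2 = -11. Stack: [-11]
STORE_FAST r → r=-11. Stack: []
LOAD_FAST c → push 30. Stack: [30]
LOAD_CONST → push 1. Stack: [30, 1]
BINARY_OP | → 30 | 1 = 31. Stack: [31]
STORE_FAST n → n=31. Stack: []
LOAD_CONST → push 2. Stack: [2]
LOAD_FAST r → push -11. Stack: [2, -11]
BINARY_OP ^ → 2 ^ -11 = -9. Stack: [-9]
LOAD_FAST r → push -11. Stack: [-9, -11]
LOAD_CONST → push 7. Stack: [-9, -11, 7]
BINARY_OP - → -11 - 7 = -18. Stack: [-9, -18]
BINARY_OP * → -9 * -18 = 162. Stack: [162]
STORE_FAST q → q=162. Stack: []
LOAD_FAST n → push 31. Stack: [31]
RETURN_VALUE → return 31.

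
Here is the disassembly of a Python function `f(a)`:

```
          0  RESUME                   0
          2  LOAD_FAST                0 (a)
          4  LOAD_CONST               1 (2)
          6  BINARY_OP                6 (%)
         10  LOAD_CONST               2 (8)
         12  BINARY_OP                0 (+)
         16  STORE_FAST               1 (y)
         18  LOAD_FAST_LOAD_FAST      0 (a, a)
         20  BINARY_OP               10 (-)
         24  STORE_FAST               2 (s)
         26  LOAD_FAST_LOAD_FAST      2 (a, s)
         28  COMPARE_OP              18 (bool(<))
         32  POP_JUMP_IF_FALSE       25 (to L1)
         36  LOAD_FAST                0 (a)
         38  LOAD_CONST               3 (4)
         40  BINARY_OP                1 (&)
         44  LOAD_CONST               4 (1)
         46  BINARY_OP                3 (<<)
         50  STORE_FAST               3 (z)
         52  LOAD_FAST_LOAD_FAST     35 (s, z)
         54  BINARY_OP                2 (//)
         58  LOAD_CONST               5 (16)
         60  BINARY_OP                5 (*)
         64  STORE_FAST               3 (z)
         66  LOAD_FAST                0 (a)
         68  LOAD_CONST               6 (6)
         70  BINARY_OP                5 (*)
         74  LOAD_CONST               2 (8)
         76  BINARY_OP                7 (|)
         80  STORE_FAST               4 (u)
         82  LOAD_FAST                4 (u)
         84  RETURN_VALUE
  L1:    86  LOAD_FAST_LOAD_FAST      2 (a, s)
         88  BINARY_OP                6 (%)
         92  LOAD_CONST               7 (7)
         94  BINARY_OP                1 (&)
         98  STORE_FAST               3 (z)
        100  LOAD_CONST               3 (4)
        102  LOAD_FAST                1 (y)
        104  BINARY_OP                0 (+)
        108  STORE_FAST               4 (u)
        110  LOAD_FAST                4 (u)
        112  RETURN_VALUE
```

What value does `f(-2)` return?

LOAD_FAST a → push -2. Stack: [-2]
LOAD_CONST → push 2. Stack: [-2, 2]
BINARY_OP % → -2 % 2 = 0. Stack: [0]
LOAD_CONST → push 8. Stack: [0, 8]
BINARY_OP + → 0 + 8 = 8. Stack: [8]
STORE_FAST y → y=8. Stack: []
LOAD_FAST_LOAD_FAST a,a → push -2,-2. Stack: [-2, -2]
BINARY_OP - → -2 - -2 = 0. Stack: [0]
STORE_FAST s → s=0. Stack: []
LOAD_FAST_LOAD_FAST a,s → push -2,0. Stack: [-2, 0]
COMPARE_OP bool(<) → -2 vs 0 = True. Stack: [True]
POP_JUMP_IF_FALSE → pop True; no jump. Stack: []
LOAD_FAST a → push -2. Stack: [-2]
LOAD_CONST → push 4. Stack: [-2, 4]
BINARY_OP & → -2 & 4 = 4. Stack: [4]
LOAD_CONST → push 1. Stack: [4, 1]
BINARY_OP << → 4 << 1 = 8. Stack: [8]
STORE_FAST z → z=8. Stack: []
LOAD_FAST_LOAD_FAST s,z → push 0,8. Stack: [0, 8]
BINARY_OP // → 0 // 8 = 0. Stack: [0]
LOAD_CONST → push 16. Stack: [0, 16]
BINARY_OP * → 0 * 16 = 0. Stack: [0]
STORE_FAST z → z=0. Stack: []
LOAD_FAST a → push -2. Stack: [-2]
LOAD_CONST → push 6. Stack: [-2, 6]
BINARY_OP * → -2 * 6 = -12. Stack: [-12]
LOAD_CONST → push 8. Stack: [-12, 8]
BINARY_OP | → -12 | 8 = -4. Stack: [-4]
STORE_FAST u → u=-4. Stack: []
LOAD_FAST u → push -4. Stack: [-4]
RETURN_VALUE → return -4.

-4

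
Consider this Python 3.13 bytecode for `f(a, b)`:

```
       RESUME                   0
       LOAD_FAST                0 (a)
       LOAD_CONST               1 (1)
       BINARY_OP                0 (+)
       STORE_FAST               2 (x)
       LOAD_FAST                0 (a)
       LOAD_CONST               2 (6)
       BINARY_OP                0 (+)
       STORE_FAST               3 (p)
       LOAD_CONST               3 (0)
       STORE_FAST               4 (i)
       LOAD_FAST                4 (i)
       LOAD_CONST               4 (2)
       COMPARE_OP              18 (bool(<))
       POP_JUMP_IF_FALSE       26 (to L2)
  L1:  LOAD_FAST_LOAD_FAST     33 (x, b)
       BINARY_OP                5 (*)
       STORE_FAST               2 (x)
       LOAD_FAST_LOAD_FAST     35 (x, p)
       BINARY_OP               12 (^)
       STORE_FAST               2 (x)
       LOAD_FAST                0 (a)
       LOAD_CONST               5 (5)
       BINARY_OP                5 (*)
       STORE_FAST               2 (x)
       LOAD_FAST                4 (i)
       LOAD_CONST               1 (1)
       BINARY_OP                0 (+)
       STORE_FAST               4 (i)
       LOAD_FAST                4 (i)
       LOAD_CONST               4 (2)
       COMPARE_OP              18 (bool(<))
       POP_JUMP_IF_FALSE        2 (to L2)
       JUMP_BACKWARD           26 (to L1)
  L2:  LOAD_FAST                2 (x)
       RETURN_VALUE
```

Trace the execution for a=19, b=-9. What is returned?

LOAD_FAST a → push 19. Stack: [19]
LOAD_CONST → push 1. Stack: [19, 1]
BINARY_OP + → 19 + 1 = 20. Stack: [20]
STORE_FAST x → x=20. Stack: []
LOAD_FAST a → push 19. Stack: [19]
LOAD_CONST → push 6. Stack: [19, 6]
BINARY_OP + → 19 + 6 = 25. Stack: [25]
STORE_FAST p → p=25. Stack: []
LOAD_CONST → push 0. Stack: [0]
STORE_FAST i → i=0. Stack: []
LOAD_FAST i → push 0. Stack: [0]
LOAD_CONST → push 2. Stack: [0, 2]
COMPARE_OP bool(<) → 0 vs 2 = True. Stack: [True]
POP_JUMP_IF_FALSE → pop True; no jump. Stack: []
LOAD_FAST_LOAD_FAST x,b → push 20,-9. Stack: [20, -9]
BINARY_OP * → 20 * -9 = -180. Stack: [-180]
STORE_FAST x → x=-180. Stack: []
LOAD_FAST_LOAD_FAST x,p → push -180,25. Stack: [-180, 25]
BINARY_OP ^ → -180 ^ 25 = -171. Stack: [-171]
STORE_FAST x → x=-171. Stack: []
LOAD_FAST a → push 19. Stack: [19]
LOAD_CONST → push 5. Stack: [19, 5]
BINARY_OP * → 19 * 5 = 95. Stack: [95]
STORE_FAST x → x=95. Stack: []
LOAD_FAST i → push 0. Stack: [0]
LOAD_CONST → push 1. Stack: [0, 1]
BINARY_OP + → 0 + 1 = 1. Stack: [1]
STORE_FAST i → i=1. Stack: []
LOAD_FAST i → push 1. Stack: [1]
LOAD_CONST → push 2. Stack: [1, 2]
COMPARE_OP bool(<) → 1 vs 2 = True. Stack: [True]
POP_JUMP_IF_FALSE → pop True; no jump. Stack: []
LOAD_FAST_LOAD_FAST x,b → push 95,-9. Stack: [95, -9]
BINARY_OP * → 95 * -9 = -855. Stack: [-855]
STORE_FAST x → x=-855. Stack: []
LOAD_FAST_LOAD_FAST x,p → push -855,25. Stack: [-855, 25]
BINARY_OP ^ → -855 ^ 25 = -848. Stack: [-848]
STORE_FAST x → x=-848. Stack: []
LOAD_FAST a → push 19. Stack: [19]
LOAD_CONST → push 5. Stack: [19, 5]
BINARY_OP * → 19 * 5 = 95. Stack: [95]
STORE_FAST x → x=95. Stack: []
LOAD_FAST i → push 1. Stack: [1]
LOAD_CONST → push 1. Stack: [1, 1]
BINARY_OP + → 1 + 1 = 2. Stack: [2]
STORE_FAST i → i=2. Stack: []
LOAD_FAST i → push 2. Stack: [2]
LOAD_CONST → push 2. Stack: [2, 2]
COMPARE_OP bool(<) → 2 vs 2 = False. Stack: [False]
POP_JUMP_IF_FALSE → pop False; jump. Stack: []
LOAD_FAST x → push 95. Stack: [95]
RETURN_VALUE → return 95.

95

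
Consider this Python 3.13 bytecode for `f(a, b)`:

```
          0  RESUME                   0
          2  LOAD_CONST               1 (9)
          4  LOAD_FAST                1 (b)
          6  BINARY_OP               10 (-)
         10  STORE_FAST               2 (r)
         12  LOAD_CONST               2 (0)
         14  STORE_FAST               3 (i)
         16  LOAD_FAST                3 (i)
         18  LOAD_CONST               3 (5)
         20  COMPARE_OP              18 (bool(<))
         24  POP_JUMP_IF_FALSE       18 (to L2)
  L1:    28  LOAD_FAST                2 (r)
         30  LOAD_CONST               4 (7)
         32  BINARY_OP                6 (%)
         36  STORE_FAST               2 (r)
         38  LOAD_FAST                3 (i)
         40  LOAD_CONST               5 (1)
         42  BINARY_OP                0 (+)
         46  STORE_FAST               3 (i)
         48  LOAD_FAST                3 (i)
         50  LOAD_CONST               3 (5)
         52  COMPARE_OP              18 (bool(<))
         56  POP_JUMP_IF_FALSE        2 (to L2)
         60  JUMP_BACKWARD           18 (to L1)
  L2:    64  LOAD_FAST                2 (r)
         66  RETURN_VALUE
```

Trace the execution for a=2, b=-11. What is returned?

LOAD_CONST → push 9
LOAD_FAST b → push -11
BINARY_OP - → 9 - -11 = 20
STORE_FAST r → r=20
LOAD_CONST → push 0
STORE_FAST i → i=0
LOAD_FAST i → push 0
LOAD_CONST → push 5
COMPARE_OP bool(<) → 0 vs 5 = True
POP_JUMP_IF_FALSE → pop True; no jump
LOAD_FAST r → push 20
LOAD_CONST → push 7
BINARY_OP % → 20 % 7 = 6
STORE_FAST r → r=6
LOAD_FAST i → push 0
LOAD_CONST → push 1
BINARY_OP + → 0 + 1 = 1
STORE_FAST i → i=1
LOAD_FAST i → push 1
LOAD_CONST → push 5
COMPARE_OP bool(<) → 1 vs 5 = True
POP_JUMP_IF_FALSE → pop True; no jump
LOAD_FAST r → push 6
LOAD_CONST → push 7
BINARY_OP % → 6 % 7 = 6
STORE_FAST r → r=6
LOAD_FAST i → push 1
LOAD_CONST → push 1
BINARY_OP + → 1 + 1 = 2
STORE_FAST i → i=2
LOAD_FAST i → push 2
LOAD_CONST → push 5
COMPARE_OP bool(<) → 2 vs 5 = True
POP_JUMP_IF_FALSE → pop True; no jump
LOAD_FAST r → push 6
LOAD_CONST → push 7
BINARY_OP % → 6 % 7 = 6
STORE_FAST r → r=6
LOAD_FAST i → push 2
LOAD_CONST → push 1
BINARY_OP + → 2 + 1 = 3
STORE_FAST i → i=3
LOAD_FAST i → push 3
LOAD_CONST → push 5
COMPARE_OP bool(<) → 3 vs 5 = True
POP_JUMP_IF_FALSE → pop True; no jump
LOAD_FAST r → push 6
LOAD_CONST → push 7
BINARY_OP % → 6 % 7 = 6
STORE_FAST r → r=6
LOAD_FAST i → push 3
LOAD_CONST → push 1
BINARY_OP + → 3 + 1 = 4
STORE_FAST i → i=4
LOAD_FAST i → push 4
LOAD_CONST → push 5
COMPARE_OP bool(<) → 4 vs 5 = True
POP_JUMP_IF_FALSE → pop True; no jump
LOAD_FAST r → push 6
LOAD_CONST → push 7
BINARY_OP % → 6 % 7 = 6
STORE_FAST r → r=6
LOAD_FAST i → push 4
LOAD_CONST → push 1
BINARY_OP + → 4 + 1 = 5
STORE_FAST i → i=5
LOAD_FAST i → push 5
LOAD_CONST → push 5
COMPARE_OP bool(<) → 5 vs 5 = False
POP_JUMP_IF_FALSE → pop False; jump
LOAD_FAST r → push 6
RETURN_VALUE → return 6.

6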